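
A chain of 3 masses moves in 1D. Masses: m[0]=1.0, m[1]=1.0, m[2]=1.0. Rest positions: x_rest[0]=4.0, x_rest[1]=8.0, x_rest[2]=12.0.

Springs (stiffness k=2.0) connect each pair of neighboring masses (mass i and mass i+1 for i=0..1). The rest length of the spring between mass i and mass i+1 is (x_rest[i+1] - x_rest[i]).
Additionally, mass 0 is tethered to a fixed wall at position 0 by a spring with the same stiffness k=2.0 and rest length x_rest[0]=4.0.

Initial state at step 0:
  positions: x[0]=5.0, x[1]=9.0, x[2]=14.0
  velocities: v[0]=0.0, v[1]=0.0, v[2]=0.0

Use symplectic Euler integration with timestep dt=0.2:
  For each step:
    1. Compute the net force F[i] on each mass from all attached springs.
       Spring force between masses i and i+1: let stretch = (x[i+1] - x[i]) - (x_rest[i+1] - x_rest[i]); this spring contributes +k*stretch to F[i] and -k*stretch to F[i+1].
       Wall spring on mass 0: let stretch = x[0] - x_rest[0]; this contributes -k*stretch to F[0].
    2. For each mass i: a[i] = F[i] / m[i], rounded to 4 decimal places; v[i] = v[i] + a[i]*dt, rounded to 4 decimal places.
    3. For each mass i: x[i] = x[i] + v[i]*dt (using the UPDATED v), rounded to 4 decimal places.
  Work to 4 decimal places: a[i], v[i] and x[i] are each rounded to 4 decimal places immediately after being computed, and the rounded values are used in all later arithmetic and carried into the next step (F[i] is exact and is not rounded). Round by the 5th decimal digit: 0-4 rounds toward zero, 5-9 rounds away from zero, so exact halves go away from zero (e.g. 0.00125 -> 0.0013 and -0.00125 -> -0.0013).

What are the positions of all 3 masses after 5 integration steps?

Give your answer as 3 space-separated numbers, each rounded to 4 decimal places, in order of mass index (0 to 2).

Step 0: x=[5.0000 9.0000 14.0000] v=[0.0000 0.0000 0.0000]
Step 1: x=[4.9200 9.0800 13.9200] v=[-0.4000 0.4000 -0.4000]
Step 2: x=[4.7792 9.2144 13.7728] v=[-0.7040 0.6720 -0.7360]
Step 3: x=[4.6109 9.3587 13.5809] v=[-0.8416 0.7213 -0.9594]
Step 4: x=[4.4535 9.4609 13.3712] v=[-0.7868 0.5111 -1.0483]
Step 5: x=[4.3405 9.4754 13.1687] v=[-0.5652 0.0723 -1.0124]

Answer: 4.3405 9.4754 13.1687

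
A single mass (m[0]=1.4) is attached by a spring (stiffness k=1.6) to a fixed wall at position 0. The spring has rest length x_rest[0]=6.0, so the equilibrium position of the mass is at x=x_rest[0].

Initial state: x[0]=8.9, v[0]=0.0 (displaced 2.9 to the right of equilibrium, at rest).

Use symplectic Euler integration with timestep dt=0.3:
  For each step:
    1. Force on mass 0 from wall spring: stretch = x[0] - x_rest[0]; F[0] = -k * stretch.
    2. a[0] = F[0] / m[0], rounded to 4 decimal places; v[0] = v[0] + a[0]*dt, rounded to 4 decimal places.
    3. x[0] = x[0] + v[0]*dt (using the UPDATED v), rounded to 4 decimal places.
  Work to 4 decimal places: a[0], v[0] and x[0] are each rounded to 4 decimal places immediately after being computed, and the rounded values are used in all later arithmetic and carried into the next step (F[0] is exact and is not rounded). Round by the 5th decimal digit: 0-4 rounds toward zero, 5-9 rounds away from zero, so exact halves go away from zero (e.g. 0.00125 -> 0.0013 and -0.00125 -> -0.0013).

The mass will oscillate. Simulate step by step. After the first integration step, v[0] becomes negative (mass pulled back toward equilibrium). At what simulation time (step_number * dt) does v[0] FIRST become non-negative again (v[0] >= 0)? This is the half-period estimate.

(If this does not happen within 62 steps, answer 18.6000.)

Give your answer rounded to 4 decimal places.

Step 0: x=[8.9000] v=[0.0000]
Step 1: x=[8.6017] v=[-0.9943]
Step 2: x=[8.0358] v=[-1.8863]
Step 3: x=[7.2605] v=[-2.5843]
Step 4: x=[6.3556] v=[-3.0165]
Step 5: x=[5.4141] v=[-3.1384]
Step 6: x=[4.5329] v=[-2.9375]
Step 7: x=[3.8026] v=[-2.4345]
Step 8: x=[3.2983] v=[-1.6811]
Step 9: x=[3.0719] v=[-0.7548]
Step 10: x=[3.1466] v=[0.2491]
First v>=0 after going negative at step 10, time=3.0000

Answer: 3.0000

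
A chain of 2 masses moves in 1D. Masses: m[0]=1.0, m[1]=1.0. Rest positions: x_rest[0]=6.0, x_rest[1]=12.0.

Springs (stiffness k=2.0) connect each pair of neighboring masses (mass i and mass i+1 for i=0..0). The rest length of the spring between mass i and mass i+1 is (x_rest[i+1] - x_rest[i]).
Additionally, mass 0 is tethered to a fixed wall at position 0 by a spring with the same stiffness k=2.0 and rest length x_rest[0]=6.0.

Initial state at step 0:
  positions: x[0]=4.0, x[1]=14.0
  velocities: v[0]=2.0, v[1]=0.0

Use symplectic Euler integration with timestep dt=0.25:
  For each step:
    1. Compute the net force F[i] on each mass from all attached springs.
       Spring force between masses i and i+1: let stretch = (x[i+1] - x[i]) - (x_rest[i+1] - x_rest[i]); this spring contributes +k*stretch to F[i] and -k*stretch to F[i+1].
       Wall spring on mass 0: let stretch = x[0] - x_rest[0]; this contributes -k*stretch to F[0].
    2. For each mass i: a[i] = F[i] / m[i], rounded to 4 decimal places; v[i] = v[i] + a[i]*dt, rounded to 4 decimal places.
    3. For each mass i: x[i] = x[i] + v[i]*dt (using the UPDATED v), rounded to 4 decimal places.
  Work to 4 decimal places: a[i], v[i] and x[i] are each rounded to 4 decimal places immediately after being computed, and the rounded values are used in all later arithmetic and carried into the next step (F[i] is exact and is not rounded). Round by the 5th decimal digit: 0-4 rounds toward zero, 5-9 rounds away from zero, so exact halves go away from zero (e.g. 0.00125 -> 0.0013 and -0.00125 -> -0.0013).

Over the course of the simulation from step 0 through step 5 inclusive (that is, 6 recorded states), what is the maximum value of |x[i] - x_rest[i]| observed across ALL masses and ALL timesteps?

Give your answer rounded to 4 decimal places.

Step 0: x=[4.0000 14.0000] v=[2.0000 0.0000]
Step 1: x=[5.2500 13.5000] v=[5.0000 -2.0000]
Step 2: x=[6.8750 12.7188] v=[6.5000 -3.1250]
Step 3: x=[8.3711 11.9571] v=[5.9844 -3.0469]
Step 4: x=[9.2691 11.4971] v=[3.5919 -1.8399]
Step 5: x=[9.2870 11.5086] v=[0.0714 0.0461]
Max displacement = 3.2870

Answer: 3.2870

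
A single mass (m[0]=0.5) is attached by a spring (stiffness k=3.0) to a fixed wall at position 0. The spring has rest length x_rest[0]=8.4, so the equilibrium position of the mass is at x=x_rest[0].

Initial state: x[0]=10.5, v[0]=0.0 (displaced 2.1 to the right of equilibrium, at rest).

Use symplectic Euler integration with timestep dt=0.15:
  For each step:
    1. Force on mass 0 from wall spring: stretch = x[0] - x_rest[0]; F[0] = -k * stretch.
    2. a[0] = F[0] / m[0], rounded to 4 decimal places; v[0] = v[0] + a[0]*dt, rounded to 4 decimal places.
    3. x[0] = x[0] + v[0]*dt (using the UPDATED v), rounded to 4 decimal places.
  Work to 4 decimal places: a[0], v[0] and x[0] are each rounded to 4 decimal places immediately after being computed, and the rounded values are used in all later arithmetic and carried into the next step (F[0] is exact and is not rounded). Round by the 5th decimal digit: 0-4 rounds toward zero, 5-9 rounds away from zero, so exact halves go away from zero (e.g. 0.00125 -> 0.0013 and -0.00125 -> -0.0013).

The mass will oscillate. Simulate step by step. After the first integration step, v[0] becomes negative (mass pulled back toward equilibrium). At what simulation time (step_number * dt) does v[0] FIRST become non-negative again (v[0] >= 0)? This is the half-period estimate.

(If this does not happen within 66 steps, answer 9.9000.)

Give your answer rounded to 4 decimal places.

Step 0: x=[10.5000] v=[0.0000]
Step 1: x=[10.2165] v=[-1.8900]
Step 2: x=[9.6878] v=[-3.5249]
Step 3: x=[8.9852] v=[-4.6839]
Step 4: x=[8.2036] v=[-5.2106]
Step 5: x=[7.4485] v=[-5.0338]
Step 6: x=[6.8219] v=[-4.1775]
Step 7: x=[6.4083] v=[-2.7572]
Step 8: x=[6.2636] v=[-0.9647]
Step 9: x=[6.4073] v=[0.9581]
First v>=0 after going negative at step 9, time=1.3500

Answer: 1.3500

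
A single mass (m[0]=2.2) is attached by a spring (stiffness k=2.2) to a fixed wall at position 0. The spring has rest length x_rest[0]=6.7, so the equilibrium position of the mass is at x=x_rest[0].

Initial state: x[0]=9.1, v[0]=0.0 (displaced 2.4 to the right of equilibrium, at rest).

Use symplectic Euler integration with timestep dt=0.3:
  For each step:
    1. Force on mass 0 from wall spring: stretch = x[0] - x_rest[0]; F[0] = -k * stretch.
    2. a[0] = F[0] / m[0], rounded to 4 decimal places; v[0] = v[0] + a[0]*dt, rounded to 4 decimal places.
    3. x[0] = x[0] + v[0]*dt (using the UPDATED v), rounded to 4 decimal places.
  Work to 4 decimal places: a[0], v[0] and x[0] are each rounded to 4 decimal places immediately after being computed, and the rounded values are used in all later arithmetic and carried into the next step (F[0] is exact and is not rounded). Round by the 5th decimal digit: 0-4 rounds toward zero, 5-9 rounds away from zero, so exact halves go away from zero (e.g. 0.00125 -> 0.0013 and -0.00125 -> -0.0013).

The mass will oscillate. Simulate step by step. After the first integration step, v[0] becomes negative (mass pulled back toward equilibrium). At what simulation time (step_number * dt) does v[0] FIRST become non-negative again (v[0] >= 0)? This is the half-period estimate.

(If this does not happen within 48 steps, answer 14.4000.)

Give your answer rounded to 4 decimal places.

Answer: 3.3000

Derivation:
Step 0: x=[9.1000] v=[0.0000]
Step 1: x=[8.8840] v=[-0.7200]
Step 2: x=[8.4714] v=[-1.3752]
Step 3: x=[7.8994] v=[-1.9066]
Step 4: x=[7.2195] v=[-2.2664]
Step 5: x=[6.4928] v=[-2.4223]
Step 6: x=[5.7848] v=[-2.3601]
Step 7: x=[5.1592] v=[-2.0855]
Step 8: x=[4.6722] v=[-1.6233]
Step 9: x=[4.3677] v=[-1.0150]
Step 10: x=[4.2731] v=[-0.3153]
Step 11: x=[4.3969] v=[0.4128]
First v>=0 after going negative at step 11, time=3.3000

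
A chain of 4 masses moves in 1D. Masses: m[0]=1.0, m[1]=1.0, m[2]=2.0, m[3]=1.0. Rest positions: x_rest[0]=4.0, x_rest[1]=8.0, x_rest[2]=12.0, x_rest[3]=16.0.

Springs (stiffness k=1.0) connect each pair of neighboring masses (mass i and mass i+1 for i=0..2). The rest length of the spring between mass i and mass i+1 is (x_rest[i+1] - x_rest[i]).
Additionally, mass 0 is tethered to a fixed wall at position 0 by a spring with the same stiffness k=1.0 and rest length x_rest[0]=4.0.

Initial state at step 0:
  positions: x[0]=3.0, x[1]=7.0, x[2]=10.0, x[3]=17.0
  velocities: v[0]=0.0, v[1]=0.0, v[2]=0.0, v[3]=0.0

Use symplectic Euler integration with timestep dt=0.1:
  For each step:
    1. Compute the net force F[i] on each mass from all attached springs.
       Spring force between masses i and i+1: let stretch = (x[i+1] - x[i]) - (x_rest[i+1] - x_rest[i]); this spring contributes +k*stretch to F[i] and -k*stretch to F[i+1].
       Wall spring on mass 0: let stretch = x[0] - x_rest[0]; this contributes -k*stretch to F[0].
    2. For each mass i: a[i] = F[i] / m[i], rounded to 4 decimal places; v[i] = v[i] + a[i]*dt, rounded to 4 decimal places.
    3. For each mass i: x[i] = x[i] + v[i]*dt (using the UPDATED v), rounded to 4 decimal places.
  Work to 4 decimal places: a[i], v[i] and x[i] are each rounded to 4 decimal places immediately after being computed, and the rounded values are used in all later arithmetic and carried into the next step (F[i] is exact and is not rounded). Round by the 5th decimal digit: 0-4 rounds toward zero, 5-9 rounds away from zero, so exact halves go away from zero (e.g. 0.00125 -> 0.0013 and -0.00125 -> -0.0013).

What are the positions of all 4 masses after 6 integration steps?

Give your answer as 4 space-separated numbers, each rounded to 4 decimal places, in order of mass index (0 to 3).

Step 0: x=[3.0000 7.0000 10.0000 17.0000] v=[0.0000 0.0000 0.0000 0.0000]
Step 1: x=[3.0100 6.9900 10.0200 16.9700] v=[0.1000 -0.1000 0.2000 -0.3000]
Step 2: x=[3.0297 6.9705 10.0596 16.9105] v=[0.1970 -0.1950 0.3960 -0.5950]
Step 3: x=[3.0585 6.9425 10.1180 16.8225] v=[0.2881 -0.2802 0.5841 -0.8801]
Step 4: x=[3.0956 6.9074 10.1941 16.7074] v=[0.3707 -0.3511 0.7606 -1.1506]
Step 5: x=[3.1398 6.8670 10.2863 16.5672] v=[0.4423 -0.4036 0.9219 -1.4019]
Step 6: x=[3.1899 6.8236 10.3928 16.4042] v=[0.5010 -0.4344 1.0650 -1.6300]

Answer: 3.1899 6.8236 10.3928 16.4042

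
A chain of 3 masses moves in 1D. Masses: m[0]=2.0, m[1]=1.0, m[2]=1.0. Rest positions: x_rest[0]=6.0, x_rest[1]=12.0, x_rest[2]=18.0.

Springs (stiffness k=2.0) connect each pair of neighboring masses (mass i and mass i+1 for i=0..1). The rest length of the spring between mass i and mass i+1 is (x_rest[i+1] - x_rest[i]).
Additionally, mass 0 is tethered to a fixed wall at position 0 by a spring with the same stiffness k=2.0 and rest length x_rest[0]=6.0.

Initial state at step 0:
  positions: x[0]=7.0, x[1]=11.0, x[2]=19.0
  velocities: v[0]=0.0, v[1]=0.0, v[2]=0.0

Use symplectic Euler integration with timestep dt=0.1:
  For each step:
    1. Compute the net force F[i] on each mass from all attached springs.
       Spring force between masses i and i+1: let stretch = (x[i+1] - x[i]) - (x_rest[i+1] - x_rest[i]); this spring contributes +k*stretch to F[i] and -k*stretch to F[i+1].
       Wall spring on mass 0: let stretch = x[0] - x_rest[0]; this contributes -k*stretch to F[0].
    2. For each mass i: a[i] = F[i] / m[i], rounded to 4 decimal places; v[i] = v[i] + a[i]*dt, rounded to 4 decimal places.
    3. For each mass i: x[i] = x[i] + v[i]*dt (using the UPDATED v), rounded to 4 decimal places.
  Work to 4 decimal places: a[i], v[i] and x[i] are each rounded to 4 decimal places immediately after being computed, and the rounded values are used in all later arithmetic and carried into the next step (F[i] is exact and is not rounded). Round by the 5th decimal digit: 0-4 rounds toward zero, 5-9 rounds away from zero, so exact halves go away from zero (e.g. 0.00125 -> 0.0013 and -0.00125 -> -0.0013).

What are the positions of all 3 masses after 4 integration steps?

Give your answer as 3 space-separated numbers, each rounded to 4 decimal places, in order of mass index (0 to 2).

Answer: 6.7205 11.7328 18.6351

Derivation:
Step 0: x=[7.0000 11.0000 19.0000] v=[0.0000 0.0000 0.0000]
Step 1: x=[6.9700 11.0800 18.9600] v=[-0.3000 0.8000 -0.4000]
Step 2: x=[6.9114 11.2354 18.8824] v=[-0.5860 1.5540 -0.7760]
Step 3: x=[6.8269 11.4573 18.7719] v=[-0.8447 2.2186 -1.1054]
Step 4: x=[6.7205 11.7328 18.6351] v=[-1.0644 2.7554 -1.3683]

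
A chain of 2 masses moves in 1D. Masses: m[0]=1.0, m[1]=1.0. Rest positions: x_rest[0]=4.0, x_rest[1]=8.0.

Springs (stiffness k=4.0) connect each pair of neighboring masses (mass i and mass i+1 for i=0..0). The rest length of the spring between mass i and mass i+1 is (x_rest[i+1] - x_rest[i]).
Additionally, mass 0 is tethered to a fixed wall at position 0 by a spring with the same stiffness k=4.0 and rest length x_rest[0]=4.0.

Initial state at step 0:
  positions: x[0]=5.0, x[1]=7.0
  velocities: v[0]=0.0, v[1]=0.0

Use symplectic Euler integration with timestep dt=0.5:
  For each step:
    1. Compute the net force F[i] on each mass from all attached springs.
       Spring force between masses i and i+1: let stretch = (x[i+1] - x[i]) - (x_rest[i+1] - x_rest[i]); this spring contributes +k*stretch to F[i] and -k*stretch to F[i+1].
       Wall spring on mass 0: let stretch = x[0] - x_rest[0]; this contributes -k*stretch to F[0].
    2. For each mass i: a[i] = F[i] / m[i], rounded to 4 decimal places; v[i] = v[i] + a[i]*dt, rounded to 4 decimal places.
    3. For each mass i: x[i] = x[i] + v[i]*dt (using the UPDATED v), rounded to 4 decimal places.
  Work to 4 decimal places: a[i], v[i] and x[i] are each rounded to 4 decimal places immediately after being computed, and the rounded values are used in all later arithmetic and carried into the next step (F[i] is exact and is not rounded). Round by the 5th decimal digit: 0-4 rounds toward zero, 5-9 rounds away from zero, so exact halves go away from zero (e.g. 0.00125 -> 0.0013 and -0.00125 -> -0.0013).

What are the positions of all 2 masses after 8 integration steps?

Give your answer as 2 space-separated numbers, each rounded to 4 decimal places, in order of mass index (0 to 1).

Answer: 2.0000 9.0000

Derivation:
Step 0: x=[5.0000 7.0000] v=[0.0000 0.0000]
Step 1: x=[2.0000 9.0000] v=[-6.0000 4.0000]
Step 2: x=[4.0000 8.0000] v=[4.0000 -2.0000]
Step 3: x=[6.0000 7.0000] v=[4.0000 -2.0000]
Step 4: x=[3.0000 9.0000] v=[-6.0000 4.0000]
Step 5: x=[3.0000 9.0000] v=[0.0000 0.0000]
Step 6: x=[6.0000 7.0000] v=[6.0000 -4.0000]
Step 7: x=[4.0000 8.0000] v=[-4.0000 2.0000]
Step 8: x=[2.0000 9.0000] v=[-4.0000 2.0000]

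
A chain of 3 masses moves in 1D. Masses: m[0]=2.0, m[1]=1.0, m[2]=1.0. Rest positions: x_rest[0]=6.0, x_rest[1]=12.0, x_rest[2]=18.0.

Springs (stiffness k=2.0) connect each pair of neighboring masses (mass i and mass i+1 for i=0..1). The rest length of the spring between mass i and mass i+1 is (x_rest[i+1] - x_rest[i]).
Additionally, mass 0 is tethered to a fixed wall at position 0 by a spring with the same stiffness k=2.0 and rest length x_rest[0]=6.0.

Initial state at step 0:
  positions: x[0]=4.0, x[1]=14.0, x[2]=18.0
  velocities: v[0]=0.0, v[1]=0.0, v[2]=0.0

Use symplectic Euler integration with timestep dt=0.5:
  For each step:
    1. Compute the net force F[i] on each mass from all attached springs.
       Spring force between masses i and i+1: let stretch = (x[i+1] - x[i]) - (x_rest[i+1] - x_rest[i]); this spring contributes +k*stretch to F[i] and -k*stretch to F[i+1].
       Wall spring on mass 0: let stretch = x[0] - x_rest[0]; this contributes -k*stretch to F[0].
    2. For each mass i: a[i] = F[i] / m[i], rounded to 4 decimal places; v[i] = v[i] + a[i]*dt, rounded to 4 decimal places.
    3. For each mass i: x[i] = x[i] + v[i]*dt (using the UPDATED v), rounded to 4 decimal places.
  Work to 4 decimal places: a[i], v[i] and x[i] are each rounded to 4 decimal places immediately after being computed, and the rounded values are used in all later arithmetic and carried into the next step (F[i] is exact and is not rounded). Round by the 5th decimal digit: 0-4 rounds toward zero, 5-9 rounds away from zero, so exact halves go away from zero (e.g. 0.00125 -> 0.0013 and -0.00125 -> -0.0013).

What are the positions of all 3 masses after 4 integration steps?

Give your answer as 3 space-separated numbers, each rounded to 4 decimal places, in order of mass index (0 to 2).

Answer: 6.7813 14.2188 15.3125

Derivation:
Step 0: x=[4.0000 14.0000 18.0000] v=[0.0000 0.0000 0.0000]
Step 1: x=[5.5000 11.0000 19.0000] v=[3.0000 -6.0000 2.0000]
Step 2: x=[7.0000 9.2500 19.0000] v=[3.0000 -3.5000 0.0000]
Step 3: x=[7.3125 11.2500 17.1250] v=[0.6250 4.0000 -3.7500]
Step 4: x=[6.7813 14.2188 15.3125] v=[-1.0625 5.9375 -3.6250]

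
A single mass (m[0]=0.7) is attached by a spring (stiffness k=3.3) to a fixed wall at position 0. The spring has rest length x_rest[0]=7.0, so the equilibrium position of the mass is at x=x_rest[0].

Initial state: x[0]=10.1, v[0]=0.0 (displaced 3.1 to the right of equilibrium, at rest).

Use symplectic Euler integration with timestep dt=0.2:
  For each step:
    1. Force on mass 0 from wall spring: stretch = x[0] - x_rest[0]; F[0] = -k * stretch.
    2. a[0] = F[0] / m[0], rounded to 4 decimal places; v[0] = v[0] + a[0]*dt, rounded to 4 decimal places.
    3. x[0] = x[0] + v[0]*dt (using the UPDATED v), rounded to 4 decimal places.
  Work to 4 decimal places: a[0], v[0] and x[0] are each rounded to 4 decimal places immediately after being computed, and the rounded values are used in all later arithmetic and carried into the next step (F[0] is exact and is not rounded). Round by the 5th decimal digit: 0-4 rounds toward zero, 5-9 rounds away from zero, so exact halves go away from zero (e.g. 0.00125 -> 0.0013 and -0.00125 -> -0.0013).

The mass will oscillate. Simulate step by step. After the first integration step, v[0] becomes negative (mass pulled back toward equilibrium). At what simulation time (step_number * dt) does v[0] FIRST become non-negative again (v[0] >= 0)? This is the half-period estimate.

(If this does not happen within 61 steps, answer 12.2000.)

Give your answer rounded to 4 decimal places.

Step 0: x=[10.1000] v=[0.0000]
Step 1: x=[9.5154] v=[-2.9229]
Step 2: x=[8.4565] v=[-5.2946]
Step 3: x=[7.1229] v=[-6.6679]
Step 4: x=[5.7661] v=[-6.7838]
Step 5: x=[4.6420] v=[-5.6204]
Step 6: x=[3.9626] v=[-3.3971]
Step 7: x=[3.8559] v=[-0.5333]
Step 8: x=[4.3421] v=[2.4311]
First v>=0 after going negative at step 8, time=1.6000

Answer: 1.6000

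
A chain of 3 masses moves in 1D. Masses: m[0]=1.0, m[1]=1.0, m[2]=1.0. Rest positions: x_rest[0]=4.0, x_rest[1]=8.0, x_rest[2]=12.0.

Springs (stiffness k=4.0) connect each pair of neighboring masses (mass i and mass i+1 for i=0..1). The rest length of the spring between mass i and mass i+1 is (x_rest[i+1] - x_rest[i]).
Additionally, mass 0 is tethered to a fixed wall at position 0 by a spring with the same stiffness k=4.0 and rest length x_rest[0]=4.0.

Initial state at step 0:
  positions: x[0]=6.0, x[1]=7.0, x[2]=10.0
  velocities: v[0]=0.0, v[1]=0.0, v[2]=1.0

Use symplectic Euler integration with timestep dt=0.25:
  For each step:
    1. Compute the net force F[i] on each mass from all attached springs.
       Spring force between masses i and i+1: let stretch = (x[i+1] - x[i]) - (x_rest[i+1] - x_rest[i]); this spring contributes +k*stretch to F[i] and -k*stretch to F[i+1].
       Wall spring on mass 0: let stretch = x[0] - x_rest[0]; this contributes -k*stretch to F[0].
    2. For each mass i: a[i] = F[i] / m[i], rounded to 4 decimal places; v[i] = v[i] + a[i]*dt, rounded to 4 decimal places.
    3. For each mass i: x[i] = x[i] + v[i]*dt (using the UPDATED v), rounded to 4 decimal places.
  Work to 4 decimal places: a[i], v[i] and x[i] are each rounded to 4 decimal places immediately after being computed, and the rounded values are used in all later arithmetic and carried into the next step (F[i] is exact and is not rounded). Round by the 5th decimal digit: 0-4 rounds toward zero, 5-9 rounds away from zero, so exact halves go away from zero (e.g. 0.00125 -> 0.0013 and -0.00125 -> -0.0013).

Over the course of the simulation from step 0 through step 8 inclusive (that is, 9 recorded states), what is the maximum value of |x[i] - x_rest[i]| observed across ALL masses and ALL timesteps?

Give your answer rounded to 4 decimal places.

Answer: 2.3125

Derivation:
Step 0: x=[6.0000 7.0000 10.0000] v=[0.0000 0.0000 1.0000]
Step 1: x=[4.7500 7.5000 10.5000] v=[-5.0000 2.0000 2.0000]
Step 2: x=[3.0000 8.0625 11.2500] v=[-7.0000 2.2500 3.0000]
Step 3: x=[1.7656 8.1563 12.2031] v=[-4.9375 0.3750 3.8125]
Step 4: x=[1.6875 7.6641 13.1445] v=[-0.3124 -1.9689 3.7657]
Step 5: x=[2.6817 7.0478 13.7158] v=[3.9767 -2.4651 2.2853]
Step 6: x=[4.0970 7.0070 13.6201] v=[5.6611 -0.1632 -0.3827]
Step 7: x=[5.2155 7.8920 12.8712] v=[4.4741 3.5399 -2.9958]
Step 8: x=[5.6993 9.3527 11.8775] v=[1.9351 5.8426 -3.9750]
Max displacement = 2.3125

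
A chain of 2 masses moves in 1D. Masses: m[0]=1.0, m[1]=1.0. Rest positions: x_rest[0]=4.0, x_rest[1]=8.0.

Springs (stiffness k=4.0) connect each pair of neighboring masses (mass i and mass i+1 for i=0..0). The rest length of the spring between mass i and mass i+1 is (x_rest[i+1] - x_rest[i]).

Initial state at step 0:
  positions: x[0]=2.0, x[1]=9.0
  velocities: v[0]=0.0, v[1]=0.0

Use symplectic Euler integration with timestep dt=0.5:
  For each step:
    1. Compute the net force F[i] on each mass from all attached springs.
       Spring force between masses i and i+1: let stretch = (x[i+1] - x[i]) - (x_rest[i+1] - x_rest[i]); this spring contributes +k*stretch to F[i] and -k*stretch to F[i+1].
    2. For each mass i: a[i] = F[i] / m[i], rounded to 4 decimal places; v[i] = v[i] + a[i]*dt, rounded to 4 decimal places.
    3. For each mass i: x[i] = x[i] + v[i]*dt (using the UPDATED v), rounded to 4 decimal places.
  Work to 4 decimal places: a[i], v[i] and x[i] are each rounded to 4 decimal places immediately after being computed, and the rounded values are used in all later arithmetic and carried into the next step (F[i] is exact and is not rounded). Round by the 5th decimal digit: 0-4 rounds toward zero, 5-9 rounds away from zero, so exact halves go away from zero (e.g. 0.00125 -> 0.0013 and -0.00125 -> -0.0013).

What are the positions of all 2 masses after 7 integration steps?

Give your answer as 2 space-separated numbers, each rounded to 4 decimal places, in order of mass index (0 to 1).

Step 0: x=[2.0000 9.0000] v=[0.0000 0.0000]
Step 1: x=[5.0000 6.0000] v=[6.0000 -6.0000]
Step 2: x=[5.0000 6.0000] v=[0.0000 0.0000]
Step 3: x=[2.0000 9.0000] v=[-6.0000 6.0000]
Step 4: x=[2.0000 9.0000] v=[0.0000 0.0000]
Step 5: x=[5.0000 6.0000] v=[6.0000 -6.0000]
Step 6: x=[5.0000 6.0000] v=[0.0000 0.0000]
Step 7: x=[2.0000 9.0000] v=[-6.0000 6.0000]

Answer: 2.0000 9.0000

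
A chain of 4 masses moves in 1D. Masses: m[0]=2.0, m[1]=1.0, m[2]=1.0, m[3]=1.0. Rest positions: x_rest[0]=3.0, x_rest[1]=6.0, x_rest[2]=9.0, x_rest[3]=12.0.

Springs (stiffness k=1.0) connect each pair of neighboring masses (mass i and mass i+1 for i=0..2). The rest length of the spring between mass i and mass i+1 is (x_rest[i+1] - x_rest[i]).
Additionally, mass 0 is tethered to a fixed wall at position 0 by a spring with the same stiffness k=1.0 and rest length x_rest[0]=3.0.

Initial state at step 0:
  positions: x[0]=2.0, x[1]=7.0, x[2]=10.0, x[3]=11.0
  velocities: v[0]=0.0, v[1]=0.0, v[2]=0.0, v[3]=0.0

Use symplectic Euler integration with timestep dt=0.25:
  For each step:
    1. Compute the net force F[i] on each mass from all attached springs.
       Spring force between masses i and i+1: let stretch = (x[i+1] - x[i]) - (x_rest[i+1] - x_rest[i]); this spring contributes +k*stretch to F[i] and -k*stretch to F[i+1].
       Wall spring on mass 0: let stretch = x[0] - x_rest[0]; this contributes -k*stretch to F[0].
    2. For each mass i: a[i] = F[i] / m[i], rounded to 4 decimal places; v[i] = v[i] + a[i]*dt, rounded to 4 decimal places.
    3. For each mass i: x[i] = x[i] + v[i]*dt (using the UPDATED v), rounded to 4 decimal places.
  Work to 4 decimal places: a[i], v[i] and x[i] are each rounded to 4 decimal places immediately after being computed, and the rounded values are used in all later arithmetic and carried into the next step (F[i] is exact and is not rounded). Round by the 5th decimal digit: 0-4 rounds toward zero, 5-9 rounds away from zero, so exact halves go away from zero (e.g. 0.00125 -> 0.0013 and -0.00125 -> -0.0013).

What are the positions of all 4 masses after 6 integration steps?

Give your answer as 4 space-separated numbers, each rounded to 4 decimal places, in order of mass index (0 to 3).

Answer: 3.3677 5.2239 8.3074 12.6844

Derivation:
Step 0: x=[2.0000 7.0000 10.0000 11.0000] v=[0.0000 0.0000 0.0000 0.0000]
Step 1: x=[2.0938 6.8750 9.8750 11.1250] v=[0.3750 -0.5000 -0.5000 0.5000]
Step 2: x=[2.2715 6.6387 9.6406 11.3594] v=[0.7109 -0.9453 -0.9375 0.9375]
Step 3: x=[2.5147 6.3171 9.3260 11.6739] v=[0.9729 -1.2866 -1.2583 1.2578]
Step 4: x=[2.7982 5.9459 8.9701 12.0291] v=[1.1339 -1.4850 -1.4236 1.4208]
Step 5: x=[3.0926 5.5669 8.6164 12.3806] v=[1.1776 -1.5159 -1.4149 1.4061]
Step 6: x=[3.3677 5.2239 8.3074 12.6844] v=[1.1003 -1.3721 -1.2362 1.2151]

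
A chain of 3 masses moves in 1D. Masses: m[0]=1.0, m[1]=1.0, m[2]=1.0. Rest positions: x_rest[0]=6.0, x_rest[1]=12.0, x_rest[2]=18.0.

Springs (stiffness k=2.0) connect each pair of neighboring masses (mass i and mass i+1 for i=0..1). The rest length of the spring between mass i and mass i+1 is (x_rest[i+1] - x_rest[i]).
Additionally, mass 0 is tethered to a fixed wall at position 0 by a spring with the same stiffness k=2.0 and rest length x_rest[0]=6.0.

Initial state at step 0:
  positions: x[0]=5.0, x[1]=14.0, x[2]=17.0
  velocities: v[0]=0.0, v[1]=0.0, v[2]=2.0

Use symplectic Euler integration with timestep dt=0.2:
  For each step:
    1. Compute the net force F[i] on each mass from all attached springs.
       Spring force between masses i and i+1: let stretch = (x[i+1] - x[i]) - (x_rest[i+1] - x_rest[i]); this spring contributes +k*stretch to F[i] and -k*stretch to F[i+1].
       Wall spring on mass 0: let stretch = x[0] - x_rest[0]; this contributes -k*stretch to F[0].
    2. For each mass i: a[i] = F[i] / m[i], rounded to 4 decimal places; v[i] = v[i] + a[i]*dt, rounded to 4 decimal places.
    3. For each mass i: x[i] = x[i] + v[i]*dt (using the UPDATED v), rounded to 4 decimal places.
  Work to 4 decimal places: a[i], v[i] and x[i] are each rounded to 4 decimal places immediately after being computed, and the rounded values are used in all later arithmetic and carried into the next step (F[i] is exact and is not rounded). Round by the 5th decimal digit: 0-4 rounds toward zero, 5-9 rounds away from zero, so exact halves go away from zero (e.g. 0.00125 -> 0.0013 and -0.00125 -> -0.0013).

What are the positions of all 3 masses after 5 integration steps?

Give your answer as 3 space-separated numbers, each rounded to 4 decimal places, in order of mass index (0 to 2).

Answer: 7.3282 10.7450 20.4131

Derivation:
Step 0: x=[5.0000 14.0000 17.0000] v=[0.0000 0.0000 2.0000]
Step 1: x=[5.3200 13.5200 17.6400] v=[1.6000 -2.4000 3.2000]
Step 2: x=[5.8704 12.7136 18.4304] v=[2.7520 -4.0320 3.9520]
Step 3: x=[6.4986 11.8171 19.2435] v=[3.1411 -4.4826 4.0653]
Step 4: x=[7.0324 11.0892 19.9424] v=[2.6691 -3.6394 3.4947]
Step 5: x=[7.3282 10.7450 20.4131] v=[1.4789 -1.7208 2.3534]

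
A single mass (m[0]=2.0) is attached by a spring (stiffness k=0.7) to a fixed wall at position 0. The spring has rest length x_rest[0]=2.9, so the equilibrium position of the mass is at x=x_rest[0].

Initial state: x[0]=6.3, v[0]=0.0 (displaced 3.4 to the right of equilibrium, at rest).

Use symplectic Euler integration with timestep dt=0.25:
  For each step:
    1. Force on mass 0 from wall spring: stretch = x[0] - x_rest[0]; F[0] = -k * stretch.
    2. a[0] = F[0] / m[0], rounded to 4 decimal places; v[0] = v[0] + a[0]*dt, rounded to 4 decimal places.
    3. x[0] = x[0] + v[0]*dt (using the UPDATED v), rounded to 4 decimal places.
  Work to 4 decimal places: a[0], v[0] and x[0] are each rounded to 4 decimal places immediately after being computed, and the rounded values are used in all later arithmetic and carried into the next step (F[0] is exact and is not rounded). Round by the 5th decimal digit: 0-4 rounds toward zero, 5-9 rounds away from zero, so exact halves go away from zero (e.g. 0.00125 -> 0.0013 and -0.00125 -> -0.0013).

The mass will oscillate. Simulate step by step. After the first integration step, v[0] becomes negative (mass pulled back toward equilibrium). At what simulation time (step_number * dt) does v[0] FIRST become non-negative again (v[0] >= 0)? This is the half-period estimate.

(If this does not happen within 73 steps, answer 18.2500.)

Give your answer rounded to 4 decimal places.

Answer: 5.5000

Derivation:
Step 0: x=[6.3000] v=[0.0000]
Step 1: x=[6.2256] v=[-0.2975]
Step 2: x=[6.0785] v=[-0.5885]
Step 3: x=[5.8619] v=[-0.8666]
Step 4: x=[5.5805] v=[-1.1258]
Step 5: x=[5.2404] v=[-1.3604]
Step 6: x=[4.8491] v=[-1.5652]
Step 7: x=[4.4152] v=[-1.7358]
Step 8: x=[3.9481] v=[-1.8684]
Step 9: x=[3.4581] v=[-1.9601]
Step 10: x=[2.9559] v=[-2.0089]
Step 11: x=[2.4525] v=[-2.0138]
Step 12: x=[1.9588] v=[-1.9747]
Step 13: x=[1.4857] v=[-1.8924]
Step 14: x=[1.0435] v=[-1.7687]
Step 15: x=[0.6419] v=[-1.6063]
Step 16: x=[0.2897] v=[-1.4087]
Step 17: x=[-0.0054] v=[-1.1803]
Step 18: x=[-0.2369] v=[-0.9261]
Step 19: x=[-0.3998] v=[-0.6516]
Step 20: x=[-0.4905] v=[-0.3629]
Step 21: x=[-0.5071] v=[-0.0662]
Step 22: x=[-0.4491] v=[0.2319]
First v>=0 after going negative at step 22, time=5.5000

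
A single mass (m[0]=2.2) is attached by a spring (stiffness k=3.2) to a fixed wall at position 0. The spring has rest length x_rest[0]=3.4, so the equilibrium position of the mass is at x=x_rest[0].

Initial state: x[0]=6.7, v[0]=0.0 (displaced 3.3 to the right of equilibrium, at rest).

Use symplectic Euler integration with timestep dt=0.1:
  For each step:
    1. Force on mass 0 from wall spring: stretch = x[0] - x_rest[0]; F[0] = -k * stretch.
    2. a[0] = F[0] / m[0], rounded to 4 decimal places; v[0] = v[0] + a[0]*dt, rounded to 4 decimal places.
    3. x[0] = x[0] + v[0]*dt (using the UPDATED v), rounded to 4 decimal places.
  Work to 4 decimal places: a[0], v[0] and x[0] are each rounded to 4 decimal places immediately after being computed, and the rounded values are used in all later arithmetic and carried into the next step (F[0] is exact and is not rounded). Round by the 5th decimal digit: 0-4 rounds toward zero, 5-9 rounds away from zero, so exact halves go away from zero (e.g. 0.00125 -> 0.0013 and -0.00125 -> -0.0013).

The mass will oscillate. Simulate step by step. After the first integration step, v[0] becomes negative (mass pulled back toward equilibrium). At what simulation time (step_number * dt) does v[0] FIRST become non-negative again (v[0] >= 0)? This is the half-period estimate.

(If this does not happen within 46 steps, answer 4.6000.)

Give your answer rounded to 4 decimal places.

Answer: 2.7000

Derivation:
Step 0: x=[6.7000] v=[0.0000]
Step 1: x=[6.6520] v=[-0.4800]
Step 2: x=[6.5567] v=[-0.9530]
Step 3: x=[6.4155] v=[-1.4122]
Step 4: x=[6.2304] v=[-1.8508]
Step 5: x=[6.0042] v=[-2.2625]
Step 6: x=[5.7401] v=[-2.6413]
Step 7: x=[5.4419] v=[-2.9817]
Step 8: x=[5.1140] v=[-3.2787]
Step 9: x=[4.7612] v=[-3.5280]
Step 10: x=[4.3886] v=[-3.7260]
Step 11: x=[4.0016] v=[-3.8698]
Step 12: x=[3.6059] v=[-3.9573]
Step 13: x=[3.2072] v=[-3.9873]
Step 14: x=[2.8113] v=[-3.9593]
Step 15: x=[2.4239] v=[-3.8737]
Step 16: x=[2.0507] v=[-3.7317]
Step 17: x=[1.6972] v=[-3.5354]
Step 18: x=[1.3684] v=[-3.2877]
Step 19: x=[1.0692] v=[-2.9922]
Step 20: x=[0.8039] v=[-2.6532]
Step 21: x=[0.5763] v=[-2.2756]
Step 22: x=[0.3898] v=[-1.8649]
Step 23: x=[0.2471] v=[-1.4271]
Step 24: x=[0.1503] v=[-0.9685]
Step 25: x=[0.1007] v=[-0.4958]
Step 26: x=[0.0991] v=[-0.0159]
Step 27: x=[0.1455] v=[0.4642]
First v>=0 after going negative at step 27, time=2.7000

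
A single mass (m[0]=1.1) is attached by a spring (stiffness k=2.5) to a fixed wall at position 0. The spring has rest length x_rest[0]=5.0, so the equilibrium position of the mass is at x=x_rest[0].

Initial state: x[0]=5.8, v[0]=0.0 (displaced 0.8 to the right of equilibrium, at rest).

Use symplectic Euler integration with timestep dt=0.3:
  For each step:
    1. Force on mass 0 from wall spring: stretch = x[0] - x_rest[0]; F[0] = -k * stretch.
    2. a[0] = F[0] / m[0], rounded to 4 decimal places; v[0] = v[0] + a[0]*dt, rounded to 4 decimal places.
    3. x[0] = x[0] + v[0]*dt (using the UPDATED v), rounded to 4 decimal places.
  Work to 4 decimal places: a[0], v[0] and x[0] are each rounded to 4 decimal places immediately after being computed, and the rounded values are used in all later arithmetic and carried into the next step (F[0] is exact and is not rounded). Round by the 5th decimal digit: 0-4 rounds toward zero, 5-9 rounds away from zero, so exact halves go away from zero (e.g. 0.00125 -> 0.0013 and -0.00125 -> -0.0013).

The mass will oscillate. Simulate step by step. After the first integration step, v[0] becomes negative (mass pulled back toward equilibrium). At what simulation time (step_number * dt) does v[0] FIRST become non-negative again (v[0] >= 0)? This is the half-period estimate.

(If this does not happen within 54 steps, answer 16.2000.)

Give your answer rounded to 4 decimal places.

Answer: 2.1000

Derivation:
Step 0: x=[5.8000] v=[0.0000]
Step 1: x=[5.6364] v=[-0.5455]
Step 2: x=[5.3426] v=[-0.9794]
Step 3: x=[4.9787] v=[-1.2130]
Step 4: x=[4.6192] v=[-1.1985]
Step 5: x=[4.3375] v=[-0.9389]
Step 6: x=[4.1913] v=[-0.4872]
Step 7: x=[4.2106] v=[0.0642]
First v>=0 after going negative at step 7, time=2.1000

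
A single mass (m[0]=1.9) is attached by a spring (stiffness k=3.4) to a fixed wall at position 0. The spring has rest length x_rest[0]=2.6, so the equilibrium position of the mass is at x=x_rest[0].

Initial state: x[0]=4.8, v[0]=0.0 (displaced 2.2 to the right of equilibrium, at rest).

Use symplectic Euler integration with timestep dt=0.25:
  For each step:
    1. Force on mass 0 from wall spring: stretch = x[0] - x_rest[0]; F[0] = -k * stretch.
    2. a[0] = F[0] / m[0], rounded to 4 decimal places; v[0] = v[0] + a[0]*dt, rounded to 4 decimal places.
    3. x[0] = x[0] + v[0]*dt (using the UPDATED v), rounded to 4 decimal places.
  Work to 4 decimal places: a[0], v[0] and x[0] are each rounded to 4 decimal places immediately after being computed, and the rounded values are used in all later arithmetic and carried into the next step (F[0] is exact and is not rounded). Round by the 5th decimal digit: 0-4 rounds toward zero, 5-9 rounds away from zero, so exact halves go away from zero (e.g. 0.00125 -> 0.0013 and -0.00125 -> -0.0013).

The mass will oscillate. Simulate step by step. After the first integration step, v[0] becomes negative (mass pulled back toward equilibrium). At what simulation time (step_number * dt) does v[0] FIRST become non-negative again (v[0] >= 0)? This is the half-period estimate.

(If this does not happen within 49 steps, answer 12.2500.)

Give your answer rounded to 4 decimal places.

Step 0: x=[4.8000] v=[0.0000]
Step 1: x=[4.5540] v=[-0.9842]
Step 2: x=[4.0894] v=[-1.8584]
Step 3: x=[3.4582] v=[-2.5247]
Step 4: x=[2.7311] v=[-2.9086]
Step 5: x=[1.9893] v=[-2.9673]
Step 6: x=[1.3158] v=[-2.6941]
Step 7: x=[0.7859] v=[-2.1196]
Step 8: x=[0.4589] v=[-1.3080]
Step 9: x=[0.3714] v=[-0.3502]
Step 10: x=[0.5331] v=[0.6468]
First v>=0 after going negative at step 10, time=2.5000

Answer: 2.5000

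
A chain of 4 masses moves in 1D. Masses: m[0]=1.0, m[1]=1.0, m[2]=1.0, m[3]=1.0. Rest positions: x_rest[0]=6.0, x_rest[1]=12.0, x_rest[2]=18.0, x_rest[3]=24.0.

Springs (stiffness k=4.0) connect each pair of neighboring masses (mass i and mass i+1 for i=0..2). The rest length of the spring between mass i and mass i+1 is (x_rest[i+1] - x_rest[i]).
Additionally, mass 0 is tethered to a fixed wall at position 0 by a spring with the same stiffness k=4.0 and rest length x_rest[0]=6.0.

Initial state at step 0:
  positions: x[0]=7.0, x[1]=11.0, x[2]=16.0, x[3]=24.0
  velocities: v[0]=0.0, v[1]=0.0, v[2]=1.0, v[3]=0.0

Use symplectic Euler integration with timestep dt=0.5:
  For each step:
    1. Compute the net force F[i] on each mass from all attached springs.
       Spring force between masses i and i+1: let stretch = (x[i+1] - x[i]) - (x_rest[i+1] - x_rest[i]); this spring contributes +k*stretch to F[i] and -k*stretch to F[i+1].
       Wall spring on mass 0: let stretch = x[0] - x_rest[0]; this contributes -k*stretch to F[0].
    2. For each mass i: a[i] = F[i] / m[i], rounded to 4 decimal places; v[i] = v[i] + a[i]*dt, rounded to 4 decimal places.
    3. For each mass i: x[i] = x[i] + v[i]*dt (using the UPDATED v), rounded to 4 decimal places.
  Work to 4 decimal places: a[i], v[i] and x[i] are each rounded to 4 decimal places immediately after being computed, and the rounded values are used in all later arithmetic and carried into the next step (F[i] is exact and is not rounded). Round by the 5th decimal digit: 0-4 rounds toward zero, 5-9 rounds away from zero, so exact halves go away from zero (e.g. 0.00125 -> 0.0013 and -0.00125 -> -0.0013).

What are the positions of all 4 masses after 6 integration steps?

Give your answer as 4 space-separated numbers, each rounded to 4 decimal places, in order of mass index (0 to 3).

Answer: 7.5000 12.0000 18.5000 25.5000

Derivation:
Step 0: x=[7.0000 11.0000 16.0000 24.0000] v=[0.0000 0.0000 1.0000 0.0000]
Step 1: x=[4.0000 12.0000 19.5000 22.0000] v=[-6.0000 2.0000 7.0000 -4.0000]
Step 2: x=[5.0000 12.5000 18.0000 23.5000] v=[2.0000 1.0000 -3.0000 3.0000]
Step 3: x=[8.5000 11.0000 16.5000 25.5000] v=[7.0000 -3.0000 -3.0000 4.0000]
Step 4: x=[6.0000 12.5000 18.5000 24.5000] v=[-5.0000 3.0000 4.0000 -2.0000]
Step 5: x=[4.0000 13.5000 20.5000 23.5000] v=[-4.0000 2.0000 4.0000 -2.0000]
Step 6: x=[7.5000 12.0000 18.5000 25.5000] v=[7.0000 -3.0000 -4.0000 4.0000]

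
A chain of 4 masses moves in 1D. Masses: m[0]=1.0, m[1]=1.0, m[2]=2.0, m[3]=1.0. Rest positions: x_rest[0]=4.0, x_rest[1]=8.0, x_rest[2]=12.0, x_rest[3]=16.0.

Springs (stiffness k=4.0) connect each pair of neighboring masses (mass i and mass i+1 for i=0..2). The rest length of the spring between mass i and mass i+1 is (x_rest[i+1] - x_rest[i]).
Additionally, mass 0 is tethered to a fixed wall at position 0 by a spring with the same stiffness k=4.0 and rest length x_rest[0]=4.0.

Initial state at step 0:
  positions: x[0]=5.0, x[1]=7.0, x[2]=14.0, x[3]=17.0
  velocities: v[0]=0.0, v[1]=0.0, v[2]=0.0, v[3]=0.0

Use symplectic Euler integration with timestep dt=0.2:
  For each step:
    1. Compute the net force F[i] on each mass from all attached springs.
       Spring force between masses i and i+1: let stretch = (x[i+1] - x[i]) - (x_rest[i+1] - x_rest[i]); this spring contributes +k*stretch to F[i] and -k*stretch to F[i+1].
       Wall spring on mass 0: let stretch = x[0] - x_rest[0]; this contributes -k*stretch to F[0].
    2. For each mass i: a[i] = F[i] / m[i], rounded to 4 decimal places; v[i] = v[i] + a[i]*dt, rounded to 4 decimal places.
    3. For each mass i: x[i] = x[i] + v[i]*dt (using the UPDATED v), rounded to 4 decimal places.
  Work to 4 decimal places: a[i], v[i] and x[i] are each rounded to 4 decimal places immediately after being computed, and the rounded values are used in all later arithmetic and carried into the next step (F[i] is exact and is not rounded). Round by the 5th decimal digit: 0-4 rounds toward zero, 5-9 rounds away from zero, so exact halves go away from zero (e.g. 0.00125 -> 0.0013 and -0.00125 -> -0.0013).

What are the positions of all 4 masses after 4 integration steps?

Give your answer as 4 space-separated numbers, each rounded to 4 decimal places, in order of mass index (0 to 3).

Step 0: x=[5.0000 7.0000 14.0000 17.0000] v=[0.0000 0.0000 0.0000 0.0000]
Step 1: x=[4.5200 7.8000 13.6800 17.1600] v=[-2.4000 4.0000 -1.6000 0.8000]
Step 2: x=[3.8416 9.0160 13.1680 17.4032] v=[-3.3920 6.0800 -2.5600 1.2160]
Step 3: x=[3.3764 10.0684 12.6627 17.6088] v=[-2.3258 5.2621 -2.5267 1.0278]
Step 4: x=[3.4417 10.4652 12.3455 17.6630] v=[0.3267 1.9839 -1.5860 0.2709]

Answer: 3.4417 10.4652 12.3455 17.6630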